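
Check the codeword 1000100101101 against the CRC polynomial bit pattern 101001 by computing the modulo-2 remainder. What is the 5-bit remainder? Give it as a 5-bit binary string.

Modulo-2 division of 1000100101101 by 101001:
  pos 0: 100010 XOR 101001 = 001011
  pos 2: 101101 XOR 101001 = 000100
  pos 5: 100011 XOR 101001 = 001010
  pos 7: 101001 XOR 101001 = 000000
Remainder = 00000 (zero — the frame passes the CRC check).

00000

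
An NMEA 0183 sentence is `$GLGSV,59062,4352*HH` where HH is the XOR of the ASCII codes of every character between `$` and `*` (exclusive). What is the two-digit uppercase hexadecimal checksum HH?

71

XOR the ASCII codes of the payload characters:
  'G' = 0x47 → acc = 0x47
  'L' = 0x4C → acc = 0x0B
  'G' = 0x47 → acc = 0x4C
  'S' = 0x53 → acc = 0x1F
  'V' = 0x56 → acc = 0x49
  ',' = 0x2C → acc = 0x65
  '5' = 0x35 → acc = 0x50
  '9' = 0x39 → acc = 0x69
  '0' = 0x30 → acc = 0x59
  '6' = 0x36 → acc = 0x6F
  '2' = 0x32 → acc = 0x5D
  ',' = 0x2C → acc = 0x71
  '4' = 0x34 → acc = 0x45
  '3' = 0x33 → acc = 0x76
  '5' = 0x35 → acc = 0x43
  '2' = 0x32 → acc = 0x71
Checksum = 0x71.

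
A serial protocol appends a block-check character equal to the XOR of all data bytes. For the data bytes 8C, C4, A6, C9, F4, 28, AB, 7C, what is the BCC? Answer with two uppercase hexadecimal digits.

XOR the bytes together:
  start with 0x8C
  0x8C ⊕ 0xC4 = 0x48
  0x48 ⊕ 0xA6 = 0xEE
  0xEE ⊕ 0xC9 = 0x27
  0x27 ⊕ 0xF4 = 0xD3
  0xD3 ⊕ 0x28 = 0xFB
  0xFB ⊕ 0xAB = 0x50
  0x50 ⊕ 0x7C = 0x2C

2C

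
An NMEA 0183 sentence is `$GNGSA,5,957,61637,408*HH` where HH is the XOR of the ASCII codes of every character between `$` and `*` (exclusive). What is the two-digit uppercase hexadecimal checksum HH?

5B

XOR the ASCII codes of the payload characters:
  'G' = 0x47 → acc = 0x47
  'N' = 0x4E → acc = 0x09
  'G' = 0x47 → acc = 0x4E
  'S' = 0x53 → acc = 0x1D
  'A' = 0x41 → acc = 0x5C
  ',' = 0x2C → acc = 0x70
  '5' = 0x35 → acc = 0x45
  ',' = 0x2C → acc = 0x69
  '9' = 0x39 → acc = 0x50
  '5' = 0x35 → acc = 0x65
  '7' = 0x37 → acc = 0x52
  ',' = 0x2C → acc = 0x7E
  '6' = 0x36 → acc = 0x48
  '1' = 0x31 → acc = 0x79
  '6' = 0x36 → acc = 0x4F
  '3' = 0x33 → acc = 0x7C
  '7' = 0x37 → acc = 0x4B
  ',' = 0x2C → acc = 0x67
  '4' = 0x34 → acc = 0x53
  '0' = 0x30 → acc = 0x63
  '8' = 0x38 → acc = 0x5B
Checksum = 0x5B.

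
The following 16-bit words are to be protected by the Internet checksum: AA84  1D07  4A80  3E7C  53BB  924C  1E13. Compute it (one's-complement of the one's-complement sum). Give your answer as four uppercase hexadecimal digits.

AB5C

One's-complement addition (fold any carry out of bit 15 back into bit 0):
  0xAA84 + 0x1D07 = 0x0C78B
  0xC78B + 0x4A80 = 0x1120B → wrap carry → 0x120C
  0x120C + 0x3E7C = 0x05088
  0x5088 + 0x53BB = 0x0A443
  0xA443 + 0x924C = 0x1368F → wrap carry → 0x3690
  0x3690 + 0x1E13 = 0x054A3
One's-complement sum = 0x54A3.
Checksum = ~0x54A3 & 0xFFFF = 0xAB5C.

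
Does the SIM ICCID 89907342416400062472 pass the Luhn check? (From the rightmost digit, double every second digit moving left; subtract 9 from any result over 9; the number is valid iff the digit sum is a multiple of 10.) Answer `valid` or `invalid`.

valid

From the right, keep odd positions and double even positions (subtract 9 from any doubled value over 9):
  doubled (positions 2,4,...): 5 4 0 0 3 8 8 5 9 7 → sum 49
  kept (positions 1,3,...): 2 4 6 0 4 1 2 3 0 9 → sum 31
Total = 80.
80 mod 10 = 0, so the number is valid.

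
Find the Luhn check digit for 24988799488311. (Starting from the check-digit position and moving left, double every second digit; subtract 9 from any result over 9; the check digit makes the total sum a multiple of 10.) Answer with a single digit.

5

Partial digits right→left: 1 1 3 8 8 4 9 9 7 8 8 9 4 2
Double every second digit counting from the check-digit position (so the 1st, 3rd, 5th, ... of the partial from the right).
  doubled (with −9 where >9): 2 6 7 9 5 7 8 → sum 44
  kept as-is: 1 8 4 9 8 9 2 → sum 41
Total = 44 + 41 = 85.
Check digit = (10 − (85 mod 10)) mod 10 = 5.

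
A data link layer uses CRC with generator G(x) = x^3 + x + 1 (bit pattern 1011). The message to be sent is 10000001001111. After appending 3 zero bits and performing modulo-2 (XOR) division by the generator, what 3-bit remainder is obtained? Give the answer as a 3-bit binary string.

111

Append 3 zeros: 10000001001111000. Divide by 1011 (XOR where the leading bit is 1):
  pos 0: 1000 XOR 1011 = 0011
  pos 2: 1100 XOR 1011 = 0111
  pos 3: 1110 XOR 1011 = 0101
  pos 4: 1011 XOR 1011 = 0000
  pos 10: 1111 XOR 1011 = 0100
  pos 11: 1000 XOR 1011 = 0011
  pos 13: 1100 XOR 1011 = 0111
Remainder (last 3 bits) = 111. This is the CRC / FCS.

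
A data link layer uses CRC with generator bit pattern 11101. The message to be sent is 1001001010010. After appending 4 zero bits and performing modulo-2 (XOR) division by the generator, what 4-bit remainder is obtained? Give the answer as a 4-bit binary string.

0111

Append 4 zeros: 10010010100100000. Divide by 11101 (XOR where the leading bit is 1):
  pos 0: 10010 XOR 11101 = 01111
  pos 1: 11110 XOR 11101 = 00011
  pos 4: 11101 XOR 11101 = 00000
  pos 11: 10000 XOR 11101 = 01101
  pos 12: 11010 XOR 11101 = 00111
Remainder (last 4 bits) = 0111. This is the CRC / FCS.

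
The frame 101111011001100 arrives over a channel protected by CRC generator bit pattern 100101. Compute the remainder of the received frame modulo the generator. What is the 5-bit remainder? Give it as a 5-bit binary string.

Modulo-2 division of 101111011001100 by 100101:
  pos 0: 101111 XOR 100101 = 001010
  pos 2: 101001 XOR 100101 = 001100
  pos 4: 110010 XOR 100101 = 010111
  pos 5: 101110 XOR 100101 = 001011
  pos 7: 101111 XOR 100101 = 001010
  pos 9: 101000 XOR 100101 = 001101
Remainder = 01101 (nonzero — an error is detected).

01101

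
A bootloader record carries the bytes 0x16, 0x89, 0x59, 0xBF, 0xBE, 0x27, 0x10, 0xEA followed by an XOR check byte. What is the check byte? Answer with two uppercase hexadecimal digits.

1A

XOR the bytes together:
  start with 0x16
  0x16 ⊕ 0x89 = 0x9F
  0x9F ⊕ 0x59 = 0xC6
  0xC6 ⊕ 0xBF = 0x79
  0x79 ⊕ 0xBE = 0xC7
  0xC7 ⊕ 0x27 = 0xE0
  0xE0 ⊕ 0x10 = 0xF0
  0xF0 ⊕ 0xEA = 0x1A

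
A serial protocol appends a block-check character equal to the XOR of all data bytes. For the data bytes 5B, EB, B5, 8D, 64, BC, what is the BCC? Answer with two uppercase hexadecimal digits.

XOR the bytes together:
  start with 0x5B
  0x5B ⊕ 0xEB = 0xB0
  0xB0 ⊕ 0xB5 = 0x05
  0x05 ⊕ 0x8D = 0x88
  0x88 ⊕ 0x64 = 0xEC
  0xEC ⊕ 0xBC = 0x50

50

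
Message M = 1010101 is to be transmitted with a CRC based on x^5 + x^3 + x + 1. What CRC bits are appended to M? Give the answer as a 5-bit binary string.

Append 5 zeros: 101010100000. Divide by 101011 (XOR where the leading bit is 1):
  pos 0: 101010 XOR 101011 = 000001
  pos 5: 110000 XOR 101011 = 011011
  pos 6: 110110 XOR 101011 = 011101
Remainder (last 5 bits) = 11101. This is the CRC / FCS.

11101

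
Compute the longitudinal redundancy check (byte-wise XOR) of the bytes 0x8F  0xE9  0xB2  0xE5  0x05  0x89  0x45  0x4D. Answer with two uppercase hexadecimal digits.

B5

XOR the bytes together:
  start with 0x8F
  0x8F ⊕ 0xE9 = 0x66
  0x66 ⊕ 0xB2 = 0xD4
  0xD4 ⊕ 0xE5 = 0x31
  0x31 ⊕ 0x05 = 0x34
  0x34 ⊕ 0x89 = 0xBD
  0xBD ⊕ 0x45 = 0xF8
  0xF8 ⊕ 0x4D = 0xB5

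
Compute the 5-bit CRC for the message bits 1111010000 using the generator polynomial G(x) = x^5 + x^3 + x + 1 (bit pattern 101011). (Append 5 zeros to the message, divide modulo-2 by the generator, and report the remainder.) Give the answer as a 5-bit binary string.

Append 5 zeros: 111101000000000. Divide by 101011 (XOR where the leading bit is 1):
  pos 0: 111101 XOR 101011 = 010110
  pos 1: 101100 XOR 101011 = 000111
  pos 4: 111000 XOR 101011 = 010011
  pos 5: 100110 XOR 101011 = 001101
  pos 7: 110100 XOR 101011 = 011111
  pos 8: 111110 XOR 101011 = 010101
  pos 9: 101010 XOR 101011 = 000001
Remainder (last 5 bits) = 00001. This is the CRC / FCS.

00001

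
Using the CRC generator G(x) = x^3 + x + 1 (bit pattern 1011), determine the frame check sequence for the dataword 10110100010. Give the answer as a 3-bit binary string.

Append 3 zeros: 10110100010000. Divide by 1011 (XOR where the leading bit is 1):
  pos 0: 1011 XOR 1011 = 0000
  pos 5: 1000 XOR 1011 = 0011
  pos 7: 1110 XOR 1011 = 0101
  pos 8: 1010 XOR 1011 = 0001
Remainder (last 3 bits) = 100. This is the CRC / FCS.

100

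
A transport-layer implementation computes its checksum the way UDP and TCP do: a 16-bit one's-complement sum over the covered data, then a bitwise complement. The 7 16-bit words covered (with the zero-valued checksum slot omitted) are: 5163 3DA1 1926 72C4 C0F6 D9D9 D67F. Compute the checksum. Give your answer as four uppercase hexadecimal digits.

One's-complement addition (fold any carry out of bit 15 back into bit 0):
  0x5163 + 0x3DA1 = 0x08F04
  0x8F04 + 0x1926 = 0x0A82A
  0xA82A + 0x72C4 = 0x11AEE → wrap carry → 0x1AEF
  0x1AEF + 0xC0F6 = 0x0DBE5
  0xDBE5 + 0xD9D9 = 0x1B5BE → wrap carry → 0xB5BF
  0xB5BF + 0xD67F = 0x18C3E → wrap carry → 0x8C3F
One's-complement sum = 0x8C3F.
Checksum = ~0x8C3F & 0xFFFF = 0x73C0.

73C0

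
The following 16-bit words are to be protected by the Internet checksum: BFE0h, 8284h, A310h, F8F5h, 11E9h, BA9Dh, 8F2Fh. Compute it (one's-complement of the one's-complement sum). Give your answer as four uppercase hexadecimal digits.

One's-complement addition (fold any carry out of bit 15 back into bit 0):
  0xBFE0 + 0x8284 = 0x14264 → wrap carry → 0x4265
  0x4265 + 0xA310 = 0x0E575
  0xE575 + 0xF8F5 = 0x1DE6A → wrap carry → 0xDE6B
  0xDE6B + 0x11E9 = 0x0F054
  0xF054 + 0xBA9D = 0x1AAF1 → wrap carry → 0xAAF2
  0xAAF2 + 0x8F2F = 0x13A21 → wrap carry → 0x3A22
One's-complement sum = 0x3A22.
Checksum = ~0x3A22 & 0xFFFF = 0xC5DD.

C5DD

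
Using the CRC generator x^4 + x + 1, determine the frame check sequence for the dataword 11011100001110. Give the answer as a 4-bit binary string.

1100

Append 4 zeros: 110111000011100000. Divide by 10011 (XOR where the leading bit is 1):
  pos 0: 11011 XOR 10011 = 01000
  pos 1: 10001 XOR 10011 = 00010
  pos 4: 10000 XOR 10011 = 00011
  pos 7: 11011 XOR 10011 = 01000
  pos 8: 10001 XOR 10011 = 00010
  pos 11: 10000 XOR 10011 = 00011
Remainder (last 4 bits) = 1100. This is the CRC / FCS.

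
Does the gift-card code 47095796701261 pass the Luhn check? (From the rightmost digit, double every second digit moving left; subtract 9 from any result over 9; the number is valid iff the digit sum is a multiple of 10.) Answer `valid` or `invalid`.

valid

From the right, keep odd positions and double even positions (subtract 9 from any doubled value over 9):
  doubled (positions 2,4,...): 3 2 5 9 1 0 8 → sum 28
  kept (positions 1,3,...): 1 2 0 6 7 9 7 → sum 32
Total = 60.
60 mod 10 = 0, so the number is valid.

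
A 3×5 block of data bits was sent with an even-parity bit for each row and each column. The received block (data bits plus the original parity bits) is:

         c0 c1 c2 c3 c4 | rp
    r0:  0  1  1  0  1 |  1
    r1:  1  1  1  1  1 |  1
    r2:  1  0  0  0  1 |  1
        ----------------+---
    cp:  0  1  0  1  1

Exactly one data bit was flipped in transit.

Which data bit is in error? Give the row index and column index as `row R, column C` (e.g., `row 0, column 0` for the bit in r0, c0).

row 2, column 1

Recompute each row's even parity and compare to rp:
  r0: data parity 1, sent rp 1 → ok
  r1: data parity 1, sent rp 1 → ok
  r2: data parity 0, sent rp 1 → mismatch
Recompute each column's even parity and compare to cp:
  c0: data parity 0, sent cp 0 → ok
  c1: data parity 0, sent cp 1 → mismatch
  c2: data parity 0, sent cp 0 → ok
  c3: data parity 1, sent cp 1 → ok
  c4: data parity 1, sent cp 1 → ok
Exactly one row (r2) and one column (c1) fail → the flipped bit is at their intersection.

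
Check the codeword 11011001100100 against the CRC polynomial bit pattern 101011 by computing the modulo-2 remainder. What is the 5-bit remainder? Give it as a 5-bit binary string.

10011

Modulo-2 division of 11011001100100 by 101011:
  pos 0: 110110 XOR 101011 = 011101
  pos 1: 111010 XOR 101011 = 010001
  pos 2: 100011 XOR 101011 = 001000
  pos 4: 100010 XOR 101011 = 001001
  pos 6: 100101 XOR 101011 = 001110
  pos 8: 111000 XOR 101011 = 010011
Remainder = 10011 (nonzero — an error is detected).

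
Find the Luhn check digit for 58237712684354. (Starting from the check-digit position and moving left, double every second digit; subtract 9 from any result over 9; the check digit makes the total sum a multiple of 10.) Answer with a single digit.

7

Partial digits right→left: 4 5 3 4 8 6 2 1 7 7 3 2 8 5
Double every second digit counting from the check-digit position (so the 1st, 3rd, 5th, ... of the partial from the right).
  doubled (with −9 where >9): 8 6 7 4 5 6 7 → sum 43
  kept as-is: 5 4 6 1 7 2 5 → sum 30
Total = 43 + 30 = 73.
Check digit = (10 − (73 mod 10)) mod 10 = 7.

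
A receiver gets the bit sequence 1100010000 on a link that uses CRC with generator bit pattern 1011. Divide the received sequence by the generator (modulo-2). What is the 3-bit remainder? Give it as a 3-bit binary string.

000

Modulo-2 division of 1100010000 by 1011:
  pos 0: 1100 XOR 1011 = 0111
  pos 1: 1110 XOR 1011 = 0101
  pos 2: 1011 XOR 1011 = 0000
Remainder = 000 (zero — the frame passes the CRC check).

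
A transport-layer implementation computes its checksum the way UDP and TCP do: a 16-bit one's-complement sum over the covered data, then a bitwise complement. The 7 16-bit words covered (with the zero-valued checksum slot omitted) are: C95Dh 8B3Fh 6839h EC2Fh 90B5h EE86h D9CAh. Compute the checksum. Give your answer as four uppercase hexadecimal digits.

FDF1

One's-complement addition (fold any carry out of bit 15 back into bit 0):
  0xC95D + 0x8B3F = 0x1549C → wrap carry → 0x549D
  0x549D + 0x6839 = 0x0BCD6
  0xBCD6 + 0xEC2F = 0x1A905 → wrap carry → 0xA906
  0xA906 + 0x90B5 = 0x139BB → wrap carry → 0x39BC
  0x39BC + 0xEE86 = 0x12842 → wrap carry → 0x2843
  0x2843 + 0xD9CA = 0x1020D → wrap carry → 0x020E
One's-complement sum = 0x020E.
Checksum = ~0x020E & 0xFFFF = 0xFDF1.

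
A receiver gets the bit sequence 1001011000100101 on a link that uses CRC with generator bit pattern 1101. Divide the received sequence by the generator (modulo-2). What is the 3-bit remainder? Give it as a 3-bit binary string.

Modulo-2 division of 1001011000100101 by 1101:
  pos 0: 1001 XOR 1101 = 0100
  pos 1: 1000 XOR 1101 = 0101
  pos 2: 1011 XOR 1101 = 0110
  pos 3: 1101 XOR 1101 = 0000
  pos 10: 1001 XOR 1101 = 0100
  pos 11: 1000 XOR 1101 = 0101
  pos 12: 1011 XOR 1101 = 0110
Remainder = 110 (nonzero — an error is detected).

110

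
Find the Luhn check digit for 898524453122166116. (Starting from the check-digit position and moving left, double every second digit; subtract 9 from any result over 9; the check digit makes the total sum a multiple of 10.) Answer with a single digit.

Partial digits right→left: 6 1 1 6 6 1 2 2 1 3 5 4 4 2 5 8 9 8
Double every second digit counting from the check-digit position (so the 1st, 3rd, 5th, ... of the partial from the right).
  doubled (with −9 where >9): 3 2 3 4 2 1 8 1 9 → sum 33
  kept as-is: 1 6 1 2 3 4 2 8 8 → sum 35
Total = 33 + 35 = 68.
Check digit = (10 − (68 mod 10)) mod 10 = 2.

2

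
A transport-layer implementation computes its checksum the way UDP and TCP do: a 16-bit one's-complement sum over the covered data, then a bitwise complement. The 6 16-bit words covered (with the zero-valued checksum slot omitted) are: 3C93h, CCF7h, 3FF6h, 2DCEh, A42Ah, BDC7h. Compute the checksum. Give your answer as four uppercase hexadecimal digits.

One's-complement addition (fold any carry out of bit 15 back into bit 0):
  0x3C93 + 0xCCF7 = 0x1098A → wrap carry → 0x098B
  0x098B + 0x3FF6 = 0x04981
  0x4981 + 0x2DCE = 0x0774F
  0x774F + 0xA42A = 0x11B79 → wrap carry → 0x1B7A
  0x1B7A + 0xBDC7 = 0x0D941
One's-complement sum = 0xD941.
Checksum = ~0xD941 & 0xFFFF = 0x26BE.

26BE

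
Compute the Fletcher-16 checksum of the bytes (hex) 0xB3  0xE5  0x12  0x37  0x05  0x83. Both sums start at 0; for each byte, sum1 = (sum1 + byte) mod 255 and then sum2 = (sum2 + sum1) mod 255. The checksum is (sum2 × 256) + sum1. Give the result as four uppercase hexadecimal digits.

Running sums (mod 255):
  after byte 0 (0xB3): sum1=179, sum2=179
  after byte 1 (0xE5): sum1=153, sum2=77
  after byte 2 (0x12): sum1=171, sum2=248
  after byte 3 (0x37): sum1=226, sum2=219
  after byte 4 (0x05): sum1=231, sum2=195
  after byte 5 (0x83): sum1=107, sum2=47
Checksum = sum2·256 + sum1 = 47·256 + 107 = 12139 = 0x2F6B.

2F6B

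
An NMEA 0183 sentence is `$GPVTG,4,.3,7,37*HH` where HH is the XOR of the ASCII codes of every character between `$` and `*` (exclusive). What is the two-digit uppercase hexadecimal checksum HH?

48

XOR the ASCII codes of the payload characters:
  'G' = 0x47 → acc = 0x47
  'P' = 0x50 → acc = 0x17
  'V' = 0x56 → acc = 0x41
  'T' = 0x54 → acc = 0x15
  'G' = 0x47 → acc = 0x52
  ',' = 0x2C → acc = 0x7E
  '4' = 0x34 → acc = 0x4A
  ',' = 0x2C → acc = 0x66
  '.' = 0x2E → acc = 0x48
  '3' = 0x33 → acc = 0x7B
  ',' = 0x2C → acc = 0x57
  '7' = 0x37 → acc = 0x60
  ',' = 0x2C → acc = 0x4C
  '3' = 0x33 → acc = 0x7F
  '7' = 0x37 → acc = 0x48
Checksum = 0x48.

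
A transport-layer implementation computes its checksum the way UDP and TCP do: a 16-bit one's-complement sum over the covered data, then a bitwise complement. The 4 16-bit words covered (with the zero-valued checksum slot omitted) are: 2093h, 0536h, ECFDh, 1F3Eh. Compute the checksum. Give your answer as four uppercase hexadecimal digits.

CDFA

One's-complement addition (fold any carry out of bit 15 back into bit 0):
  0x2093 + 0x0536 = 0x025C9
  0x25C9 + 0xECFD = 0x112C6 → wrap carry → 0x12C7
  0x12C7 + 0x1F3E = 0x03205
One's-complement sum = 0x3205.
Checksum = ~0x3205 & 0xFFFF = 0xCDFA.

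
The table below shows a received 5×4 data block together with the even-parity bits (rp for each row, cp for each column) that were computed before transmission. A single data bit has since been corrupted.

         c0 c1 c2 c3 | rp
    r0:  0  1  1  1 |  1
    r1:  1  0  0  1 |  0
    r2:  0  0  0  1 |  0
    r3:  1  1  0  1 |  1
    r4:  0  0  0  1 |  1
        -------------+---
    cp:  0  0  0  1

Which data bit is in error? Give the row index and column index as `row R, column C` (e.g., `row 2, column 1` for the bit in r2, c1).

Recompute each row's even parity and compare to rp:
  r0: data parity 1, sent rp 1 → ok
  r1: data parity 0, sent rp 0 → ok
  r2: data parity 1, sent rp 0 → mismatch
  r3: data parity 1, sent rp 1 → ok
  r4: data parity 1, sent rp 1 → ok
Recompute each column's even parity and compare to cp:
  c0: data parity 0, sent cp 0 → ok
  c1: data parity 0, sent cp 0 → ok
  c2: data parity 1, sent cp 0 → mismatch
  c3: data parity 1, sent cp 1 → ok
Exactly one row (r2) and one column (c2) fail → the flipped bit is at their intersection.

row 2, column 2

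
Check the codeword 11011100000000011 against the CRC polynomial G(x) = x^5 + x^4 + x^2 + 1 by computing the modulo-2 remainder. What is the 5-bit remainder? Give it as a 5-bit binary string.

11111

Modulo-2 division of 11011100000000011 by 110101:
  pos 0: 110111 XOR 110101 = 000010
  pos 4: 100000 XOR 110101 = 010101
  pos 5: 101010 XOR 110101 = 011111
  pos 6: 111110 XOR 110101 = 001011
  pos 8: 101100 XOR 110101 = 011001
  pos 9: 110010 XOR 110101 = 000111
Remainder = 11111 (nonzero — an error is detected).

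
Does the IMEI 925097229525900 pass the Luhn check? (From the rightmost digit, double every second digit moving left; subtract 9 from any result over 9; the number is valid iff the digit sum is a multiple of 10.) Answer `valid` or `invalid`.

From the right, keep odd positions and double even positions (subtract 9 from any doubled value over 9):
  doubled (positions 2,4,...): 0 1 1 4 5 0 4 → sum 15
  kept (positions 1,3,...): 0 9 2 9 2 9 5 9 → sum 45
Total = 60.
60 mod 10 = 0, so the number is valid.

valid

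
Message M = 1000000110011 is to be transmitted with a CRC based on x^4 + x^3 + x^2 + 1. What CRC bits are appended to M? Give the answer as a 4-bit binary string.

Append 4 zeros: 10000001100110000. Divide by 11101 (XOR where the leading bit is 1):
  pos 0: 10000 XOR 11101 = 01101
  pos 1: 11010 XOR 11101 = 00111
  pos 3: 11101 XOR 11101 = 00000
  pos 8: 10011 XOR 11101 = 01110
  pos 9: 11100 XOR 11101 = 00001
Remainder (last 4 bits) = 1000. This is the CRC / FCS.

1000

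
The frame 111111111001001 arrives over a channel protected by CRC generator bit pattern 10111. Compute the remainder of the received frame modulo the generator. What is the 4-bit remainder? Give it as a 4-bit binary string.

Modulo-2 division of 111111111001001 by 10111:
  pos 0: 11111 XOR 10111 = 01000
  pos 1: 10001 XOR 10111 = 00110
  pos 3: 11011 XOR 10111 = 01100
  pos 4: 11001 XOR 10111 = 01110
  pos 5: 11100 XOR 10111 = 01011
  pos 6: 10110 XOR 10111 = 00001
  pos 10: 11001 XOR 10111 = 01110
Remainder = 1110 (nonzero — an error is detected).

1110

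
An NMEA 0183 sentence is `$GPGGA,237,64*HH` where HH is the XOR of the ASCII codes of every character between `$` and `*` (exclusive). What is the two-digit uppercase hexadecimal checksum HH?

XOR the ASCII codes of the payload characters:
  'G' = 0x47 → acc = 0x47
  'P' = 0x50 → acc = 0x17
  'G' = 0x47 → acc = 0x50
  'G' = 0x47 → acc = 0x17
  'A' = 0x41 → acc = 0x56
  ',' = 0x2C → acc = 0x7A
  '2' = 0x32 → acc = 0x48
  '3' = 0x33 → acc = 0x7B
  '7' = 0x37 → acc = 0x4C
  ',' = 0x2C → acc = 0x60
  '6' = 0x36 → acc = 0x56
  '4' = 0x34 → acc = 0x62
Checksum = 0x62.

62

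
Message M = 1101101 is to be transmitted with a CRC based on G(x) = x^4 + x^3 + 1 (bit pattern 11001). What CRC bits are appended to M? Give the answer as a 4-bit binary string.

Append 4 zeros: 11011010000. Divide by 11001 (XOR where the leading bit is 1):
  pos 0: 11011 XOR 11001 = 00010
  pos 3: 10010 XOR 11001 = 01011
  pos 4: 10110 XOR 11001 = 01111
  pos 5: 11110 XOR 11001 = 00111
Remainder (last 4 bits) = 1110. This is the CRC / FCS.

1110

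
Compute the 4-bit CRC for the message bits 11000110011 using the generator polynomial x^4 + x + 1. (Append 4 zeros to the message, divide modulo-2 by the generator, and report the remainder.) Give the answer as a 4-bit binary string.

Append 4 zeros: 110001100110000. Divide by 10011 (XOR where the leading bit is 1):
  pos 0: 11000 XOR 10011 = 01011
  pos 1: 10111 XOR 10011 = 00100
  pos 3: 10010 XOR 10011 = 00001
  pos 7: 10110 XOR 10011 = 00101
  pos 9: 10100 XOR 10011 = 00111
Remainder (last 4 bits) = 1110. This is the CRC / FCS.

1110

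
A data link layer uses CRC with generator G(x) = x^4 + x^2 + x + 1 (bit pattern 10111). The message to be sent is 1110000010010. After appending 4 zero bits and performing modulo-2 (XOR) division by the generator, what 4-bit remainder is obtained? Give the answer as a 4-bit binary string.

1011

Append 4 zeros: 11100000100100000. Divide by 10111 (XOR where the leading bit is 1):
  pos 0: 11100 XOR 10111 = 01011
  pos 1: 10110 XOR 10111 = 00001
  pos 5: 10010 XOR 10111 = 00101
  pos 7: 10101 XOR 10111 = 00010
  pos 10: 10000 XOR 10111 = 00111
  pos 12: 11100 XOR 10111 = 01011
Remainder (last 4 bits) = 1011. This is the CRC / FCS.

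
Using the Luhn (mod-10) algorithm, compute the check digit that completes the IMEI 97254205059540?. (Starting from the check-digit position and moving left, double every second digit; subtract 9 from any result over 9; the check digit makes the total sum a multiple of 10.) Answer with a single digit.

9

Partial digits right→left: 0 4 5 9 5 0 5 0 2 4 5 2 7 9
Double every second digit counting from the check-digit position (so the 1st, 3rd, 5th, ... of the partial from the right).
  doubled (with −9 where >9): 0 1 1 1 4 1 5 → sum 13
  kept as-is: 4 9 0 0 4 2 9 → sum 28
Total = 13 + 28 = 41.
Check digit = (10 − (41 mod 10)) mod 10 = 9.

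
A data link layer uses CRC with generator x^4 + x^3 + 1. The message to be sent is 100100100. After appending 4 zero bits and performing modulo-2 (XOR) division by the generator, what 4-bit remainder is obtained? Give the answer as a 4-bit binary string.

Append 4 zeros: 1001001000000. Divide by 11001 (XOR where the leading bit is 1):
  pos 0: 10010 XOR 11001 = 01011
  pos 1: 10110 XOR 11001 = 01111
  pos 2: 11111 XOR 11001 = 00110
  pos 4: 11000 XOR 11001 = 00001
  pos 8: 10000 XOR 11001 = 01001
Remainder (last 4 bits) = 1001. This is the CRC / FCS.

1001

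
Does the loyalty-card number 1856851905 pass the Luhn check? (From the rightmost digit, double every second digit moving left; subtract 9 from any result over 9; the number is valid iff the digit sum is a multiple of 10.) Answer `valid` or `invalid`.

invalid

From the right, keep odd positions and double even positions (subtract 9 from any doubled value over 9):
  doubled (positions 2,4,...): 0 2 7 1 2 → sum 12
  kept (positions 1,3,...): 5 9 5 6 8 → sum 33
Total = 45.
45 mod 10 = 5, so the number is invalid.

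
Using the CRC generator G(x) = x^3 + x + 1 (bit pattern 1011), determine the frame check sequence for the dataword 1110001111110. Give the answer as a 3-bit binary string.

101

Append 3 zeros: 1110001111110000. Divide by 1011 (XOR where the leading bit is 1):
  pos 0: 1110 XOR 1011 = 0101
  pos 1: 1010 XOR 1011 = 0001
  pos 4: 1011 XOR 1011 = 0000
  pos 8: 1111 XOR 1011 = 0100
  pos 9: 1000 XOR 1011 = 0011
  pos 11: 1100 XOR 1011 = 0111
  pos 12: 1110 XOR 1011 = 0101
Remainder (last 3 bits) = 101. This is the CRC / FCS.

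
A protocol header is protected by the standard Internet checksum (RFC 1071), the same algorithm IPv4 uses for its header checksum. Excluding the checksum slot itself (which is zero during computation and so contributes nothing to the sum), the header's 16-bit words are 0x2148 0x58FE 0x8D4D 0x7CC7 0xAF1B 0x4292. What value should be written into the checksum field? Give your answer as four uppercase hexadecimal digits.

89F6

One's-complement addition (fold any carry out of bit 15 back into bit 0):
  0x2148 + 0x58FE = 0x07A46
  0x7A46 + 0x8D4D = 0x10793 → wrap carry → 0x0794
  0x0794 + 0x7CC7 = 0x0845B
  0x845B + 0xAF1B = 0x13376 → wrap carry → 0x3377
  0x3377 + 0x4292 = 0x07609
One's-complement sum = 0x7609.
Checksum = ~0x7609 & 0xFFFF = 0x89F6.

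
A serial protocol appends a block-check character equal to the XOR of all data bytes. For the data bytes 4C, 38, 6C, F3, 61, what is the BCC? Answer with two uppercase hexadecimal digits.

8A

XOR the bytes together:
  start with 0x4C
  0x4C ⊕ 0x38 = 0x74
  0x74 ⊕ 0x6C = 0x18
  0x18 ⊕ 0xF3 = 0xEB
  0xEB ⊕ 0x61 = 0x8A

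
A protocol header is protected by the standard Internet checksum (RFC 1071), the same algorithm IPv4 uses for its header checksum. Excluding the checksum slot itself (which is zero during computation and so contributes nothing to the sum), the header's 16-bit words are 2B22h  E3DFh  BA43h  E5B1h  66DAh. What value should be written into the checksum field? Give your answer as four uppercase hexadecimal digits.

One's-complement addition (fold any carry out of bit 15 back into bit 0):
  0x2B22 + 0xE3DF = 0x10F01 → wrap carry → 0x0F02
  0x0F02 + 0xBA43 = 0x0C945
  0xC945 + 0xE5B1 = 0x1AEF6 → wrap carry → 0xAEF7
  0xAEF7 + 0x66DA = 0x115D1 → wrap carry → 0x15D2
One's-complement sum = 0x15D2.
Checksum = ~0x15D2 & 0xFFFF = 0xEA2D.

EA2D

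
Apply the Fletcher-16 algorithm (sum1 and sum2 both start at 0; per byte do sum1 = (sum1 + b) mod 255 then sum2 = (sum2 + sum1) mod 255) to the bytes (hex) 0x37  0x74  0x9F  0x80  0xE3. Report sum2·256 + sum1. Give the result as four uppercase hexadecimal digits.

A9AF

Running sums (mod 255):
  after byte 0 (0x37): sum1=55, sum2=55
  after byte 1 (0x74): sum1=171, sum2=226
  after byte 2 (0x9F): sum1=75, sum2=46
  after byte 3 (0x80): sum1=203, sum2=249
  after byte 4 (0xE3): sum1=175, sum2=169
Checksum = sum2·256 + sum1 = 169·256 + 175 = 43439 = 0xA9AF.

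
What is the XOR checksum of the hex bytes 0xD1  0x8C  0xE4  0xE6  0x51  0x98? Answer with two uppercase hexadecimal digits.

96

XOR the bytes together:
  start with 0xD1
  0xD1 ⊕ 0x8C = 0x5D
  0x5D ⊕ 0xE4 = 0xB9
  0xB9 ⊕ 0xE6 = 0x5F
  0x5F ⊕ 0x51 = 0x0E
  0x0E ⊕ 0x98 = 0x96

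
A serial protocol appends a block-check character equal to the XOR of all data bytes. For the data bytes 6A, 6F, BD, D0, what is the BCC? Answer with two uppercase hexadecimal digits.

XOR the bytes together:
  start with 0x6A
  0x6A ⊕ 0x6F = 0x05
  0x05 ⊕ 0xBD = 0xB8
  0xB8 ⊕ 0xD0 = 0x68

68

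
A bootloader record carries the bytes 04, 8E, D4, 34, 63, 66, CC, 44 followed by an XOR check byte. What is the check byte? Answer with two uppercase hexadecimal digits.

XOR the bytes together:
  start with 0x04
  0x04 ⊕ 0x8E = 0x8A
  0x8A ⊕ 0xD4 = 0x5E
  0x5E ⊕ 0x34 = 0x6A
  0x6A ⊕ 0x63 = 0x09
  0x09 ⊕ 0x66 = 0x6F
  0x6F ⊕ 0xCC = 0xA3
  0xA3 ⊕ 0x44 = 0xE7

E7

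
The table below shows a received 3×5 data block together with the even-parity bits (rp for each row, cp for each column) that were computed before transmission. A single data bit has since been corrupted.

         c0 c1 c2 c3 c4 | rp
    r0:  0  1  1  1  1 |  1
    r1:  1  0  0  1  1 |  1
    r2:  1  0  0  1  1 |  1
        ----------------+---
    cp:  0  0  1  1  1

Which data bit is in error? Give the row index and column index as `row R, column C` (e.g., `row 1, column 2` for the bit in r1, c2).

Recompute each row's even parity and compare to rp:
  r0: data parity 0, sent rp 1 → mismatch
  r1: data parity 1, sent rp 1 → ok
  r2: data parity 1, sent rp 1 → ok
Recompute each column's even parity and compare to cp:
  c0: data parity 0, sent cp 0 → ok
  c1: data parity 1, sent cp 0 → mismatch
  c2: data parity 1, sent cp 1 → ok
  c3: data parity 1, sent cp 1 → ok
  c4: data parity 1, sent cp 1 → ok
Exactly one row (r0) and one column (c1) fail → the flipped bit is at their intersection.

row 0, column 1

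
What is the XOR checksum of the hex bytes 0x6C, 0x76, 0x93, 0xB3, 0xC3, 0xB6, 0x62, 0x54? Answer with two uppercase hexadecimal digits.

XOR the bytes together:
  start with 0x6C
  0x6C ⊕ 0x76 = 0x1A
  0x1A ⊕ 0x93 = 0x89
  0x89 ⊕ 0xB3 = 0x3A
  0x3A ⊕ 0xC3 = 0xF9
  0xF9 ⊕ 0xB6 = 0x4F
  0x4F ⊕ 0x62 = 0x2D
  0x2D ⊕ 0x54 = 0x79

79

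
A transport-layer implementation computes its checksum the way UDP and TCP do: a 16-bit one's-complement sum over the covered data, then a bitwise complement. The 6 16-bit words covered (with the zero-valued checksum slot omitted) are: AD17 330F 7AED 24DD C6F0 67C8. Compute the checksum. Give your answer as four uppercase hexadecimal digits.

5155

One's-complement addition (fold any carry out of bit 15 back into bit 0):
  0xAD17 + 0x330F = 0x0E026
  0xE026 + 0x7AED = 0x15B13 → wrap carry → 0x5B14
  0x5B14 + 0x24DD = 0x07FF1
  0x7FF1 + 0xC6F0 = 0x146E1 → wrap carry → 0x46E2
  0x46E2 + 0x67C8 = 0x0AEAA
One's-complement sum = 0xAEAA.
Checksum = ~0xAEAA & 0xFFFF = 0x5155.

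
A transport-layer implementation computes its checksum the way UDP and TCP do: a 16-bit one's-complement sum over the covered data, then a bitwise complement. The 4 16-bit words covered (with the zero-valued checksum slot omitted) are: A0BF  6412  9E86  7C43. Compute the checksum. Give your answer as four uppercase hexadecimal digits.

E063

One's-complement addition (fold any carry out of bit 15 back into bit 0):
  0xA0BF + 0x6412 = 0x104D1 → wrap carry → 0x04D2
  0x04D2 + 0x9E86 = 0x0A358
  0xA358 + 0x7C43 = 0x11F9B → wrap carry → 0x1F9C
One's-complement sum = 0x1F9C.
Checksum = ~0x1F9C & 0xFFFF = 0xE063.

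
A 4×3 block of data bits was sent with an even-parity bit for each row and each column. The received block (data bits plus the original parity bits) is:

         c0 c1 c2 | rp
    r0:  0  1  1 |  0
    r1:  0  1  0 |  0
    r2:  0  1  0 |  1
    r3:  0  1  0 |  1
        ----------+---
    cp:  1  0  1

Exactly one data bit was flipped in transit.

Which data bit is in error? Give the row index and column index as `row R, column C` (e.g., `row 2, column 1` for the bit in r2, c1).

Recompute each row's even parity and compare to rp:
  r0: data parity 0, sent rp 0 → ok
  r1: data parity 1, sent rp 0 → mismatch
  r2: data parity 1, sent rp 1 → ok
  r3: data parity 1, sent rp 1 → ok
Recompute each column's even parity and compare to cp:
  c0: data parity 0, sent cp 1 → mismatch
  c1: data parity 0, sent cp 0 → ok
  c2: data parity 1, sent cp 1 → ok
Exactly one row (r1) and one column (c0) fail → the flipped bit is at their intersection.

row 1, column 0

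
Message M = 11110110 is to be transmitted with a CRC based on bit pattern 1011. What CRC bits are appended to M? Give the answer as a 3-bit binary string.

Append 3 zeros: 11110110000. Divide by 1011 (XOR where the leading bit is 1):
  pos 0: 1111 XOR 1011 = 0100
  pos 1: 1000 XOR 1011 = 0011
  pos 3: 1111 XOR 1011 = 0100
  pos 4: 1000 XOR 1011 = 0011
  pos 6: 1100 XOR 1011 = 0111
  pos 7: 1110 XOR 1011 = 0101
Remainder (last 3 bits) = 101. This is the CRC / FCS.

101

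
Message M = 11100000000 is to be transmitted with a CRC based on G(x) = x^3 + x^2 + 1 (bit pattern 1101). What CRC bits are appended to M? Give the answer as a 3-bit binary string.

Append 3 zeros: 11100000000000. Divide by 1101 (XOR where the leading bit is 1):
  pos 0: 1110 XOR 1101 = 0011
  pos 2: 1100 XOR 1101 = 0001
  pos 5: 1000 XOR 1101 = 0101
  pos 6: 1010 XOR 1101 = 0111
  pos 7: 1110 XOR 1101 = 0011
  pos 9: 1100 XOR 1101 = 0001
Remainder (last 3 bits) = 010. This is the CRC / FCS.

010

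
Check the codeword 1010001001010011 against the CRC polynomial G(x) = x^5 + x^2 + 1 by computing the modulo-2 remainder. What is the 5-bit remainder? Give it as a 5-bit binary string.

00000

Modulo-2 division of 1010001001010011 by 100101:
  pos 0: 101000 XOR 100101 = 001101
  pos 2: 110110 XOR 100101 = 010011
  pos 3: 100110 XOR 100101 = 000011
  pos 7: 111010 XOR 100101 = 011111
  pos 8: 111110 XOR 100101 = 011011
  pos 9: 110111 XOR 100101 = 010010
  pos 10: 100101 XOR 100101 = 000000
Remainder = 00000 (zero — the frame passes the CRC check).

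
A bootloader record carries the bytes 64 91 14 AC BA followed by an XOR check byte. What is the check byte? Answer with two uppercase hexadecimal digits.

XOR the bytes together:
  start with 0x64
  0x64 ⊕ 0x91 = 0xF5
  0xF5 ⊕ 0x14 = 0xE1
  0xE1 ⊕ 0xAC = 0x4D
  0x4D ⊕ 0xBA = 0xF7

F7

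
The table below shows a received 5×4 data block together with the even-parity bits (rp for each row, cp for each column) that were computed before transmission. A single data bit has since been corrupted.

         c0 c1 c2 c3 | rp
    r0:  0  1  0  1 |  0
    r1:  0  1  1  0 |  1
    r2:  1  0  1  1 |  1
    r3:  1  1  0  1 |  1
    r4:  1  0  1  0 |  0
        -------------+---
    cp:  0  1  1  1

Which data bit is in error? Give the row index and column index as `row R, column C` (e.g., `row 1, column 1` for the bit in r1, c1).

Recompute each row's even parity and compare to rp:
  r0: data parity 0, sent rp 0 → ok
  r1: data parity 0, sent rp 1 → mismatch
  r2: data parity 1, sent rp 1 → ok
  r3: data parity 1, sent rp 1 → ok
  r4: data parity 0, sent rp 0 → ok
Recompute each column's even parity and compare to cp:
  c0: data parity 1, sent cp 0 → mismatch
  c1: data parity 1, sent cp 1 → ok
  c2: data parity 1, sent cp 1 → ok
  c3: data parity 1, sent cp 1 → ok
Exactly one row (r1) and one column (c0) fail → the flipped bit is at their intersection.

row 1, column 0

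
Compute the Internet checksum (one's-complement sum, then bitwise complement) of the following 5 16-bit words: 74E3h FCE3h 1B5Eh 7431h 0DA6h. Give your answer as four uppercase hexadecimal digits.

F102

One's-complement addition (fold any carry out of bit 15 back into bit 0):
  0x74E3 + 0xFCE3 = 0x171C6 → wrap carry → 0x71C7
  0x71C7 + 0x1B5E = 0x08D25
  0x8D25 + 0x7431 = 0x10156 → wrap carry → 0x0157
  0x0157 + 0x0DA6 = 0x00EFD
One's-complement sum = 0x0EFD.
Checksum = ~0x0EFD & 0xFFFF = 0xF102.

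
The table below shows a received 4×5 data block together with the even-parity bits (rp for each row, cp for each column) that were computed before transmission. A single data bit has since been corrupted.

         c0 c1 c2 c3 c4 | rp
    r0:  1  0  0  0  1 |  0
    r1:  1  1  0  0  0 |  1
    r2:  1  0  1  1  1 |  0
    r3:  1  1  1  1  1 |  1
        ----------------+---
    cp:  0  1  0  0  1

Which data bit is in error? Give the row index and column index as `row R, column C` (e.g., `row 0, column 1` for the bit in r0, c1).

Recompute each row's even parity and compare to rp:
  r0: data parity 0, sent rp 0 → ok
  r1: data parity 0, sent rp 1 → mismatch
  r2: data parity 0, sent rp 0 → ok
  r3: data parity 1, sent rp 1 → ok
Recompute each column's even parity and compare to cp:
  c0: data parity 0, sent cp 0 → ok
  c1: data parity 0, sent cp 1 → mismatch
  c2: data parity 0, sent cp 0 → ok
  c3: data parity 0, sent cp 0 → ok
  c4: data parity 1, sent cp 1 → ok
Exactly one row (r1) and one column (c1) fail → the flipped bit is at their intersection.

row 1, column 1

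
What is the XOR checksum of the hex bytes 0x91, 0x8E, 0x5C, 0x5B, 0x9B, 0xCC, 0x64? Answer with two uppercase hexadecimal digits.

XOR the bytes together:
  start with 0x91
  0x91 ⊕ 0x8E = 0x1F
  0x1F ⊕ 0x5C = 0x43
  0x43 ⊕ 0x5B = 0x18
  0x18 ⊕ 0x9B = 0x83
  0x83 ⊕ 0xCC = 0x4F
  0x4F ⊕ 0x64 = 0x2B

2B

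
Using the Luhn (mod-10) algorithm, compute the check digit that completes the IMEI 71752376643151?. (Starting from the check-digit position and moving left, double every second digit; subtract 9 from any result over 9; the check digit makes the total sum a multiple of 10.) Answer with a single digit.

9

Partial digits right→left: 1 5 1 3 4 6 6 7 3 2 5 7 1 7
Double every second digit counting from the check-digit position (so the 1st, 3rd, 5th, ... of the partial from the right).
  doubled (with −9 where >9): 2 2 8 3 6 1 2 → sum 24
  kept as-is: 5 3 6 7 2 7 7 → sum 37
Total = 24 + 37 = 61.
Check digit = (10 − (61 mod 10)) mod 10 = 9.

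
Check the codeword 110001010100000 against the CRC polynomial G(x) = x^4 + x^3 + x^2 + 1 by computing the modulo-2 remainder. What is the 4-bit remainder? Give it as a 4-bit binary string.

Modulo-2 division of 110001010100000 by 11101:
  pos 0: 11000 XOR 11101 = 00101
  pos 2: 10110 XOR 11101 = 01011
  pos 3: 10111 XOR 11101 = 01010
  pos 4: 10100 XOR 11101 = 01001
  pos 5: 10011 XOR 11101 = 01110
  pos 6: 11100 XOR 11101 = 00001
  pos 10: 10000 XOR 11101 = 01101
Remainder = 1101 (nonzero — an error is detected).

1101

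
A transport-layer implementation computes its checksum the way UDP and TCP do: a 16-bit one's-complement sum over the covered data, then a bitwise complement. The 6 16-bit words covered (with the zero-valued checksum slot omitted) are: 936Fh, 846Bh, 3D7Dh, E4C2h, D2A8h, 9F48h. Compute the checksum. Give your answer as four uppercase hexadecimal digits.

One's-complement addition (fold any carry out of bit 15 back into bit 0):
  0x936F + 0x846B = 0x117DA → wrap carry → 0x17DB
  0x17DB + 0x3D7D = 0x05558
  0x5558 + 0xE4C2 = 0x13A1A → wrap carry → 0x3A1B
  0x3A1B + 0xD2A8 = 0x10CC3 → wrap carry → 0x0CC4
  0x0CC4 + 0x9F48 = 0x0AC0C
One's-complement sum = 0xAC0C.
Checksum = ~0xAC0C & 0xFFFF = 0x53F3.

53F3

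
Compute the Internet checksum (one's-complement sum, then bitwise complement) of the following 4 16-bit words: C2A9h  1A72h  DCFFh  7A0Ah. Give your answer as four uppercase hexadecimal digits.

One's-complement addition (fold any carry out of bit 15 back into bit 0):
  0xC2A9 + 0x1A72 = 0x0DD1B
  0xDD1B + 0xDCFF = 0x1BA1A → wrap carry → 0xBA1B
  0xBA1B + 0x7A0A = 0x13425 → wrap carry → 0x3426
One's-complement sum = 0x3426.
Checksum = ~0x3426 & 0xFFFF = 0xCBD9.

CBD9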